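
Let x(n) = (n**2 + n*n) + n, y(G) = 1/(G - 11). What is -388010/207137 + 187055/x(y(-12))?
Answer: -2928092607175/621411 ≈ -4.7120e+6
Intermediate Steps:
y(G) = 1/(-11 + G)
x(n) = n + 2*n**2 (x(n) = (n**2 + n**2) + n = 2*n**2 + n = n + 2*n**2)
-388010/207137 + 187055/x(y(-12)) = -388010/207137 + 187055/(((1 + 2/(-11 - 12))/(-11 - 12))) = -388010*1/207137 + 187055/(((1 + 2/(-23))/(-23))) = -55430/29591 + 187055/((-(1 + 2*(-1/23))/23)) = -55430/29591 + 187055/((-(1 - 2/23)/23)) = -55430/29591 + 187055/((-1/23*21/23)) = -55430/29591 + 187055/(-21/529) = -55430/29591 + 187055*(-529/21) = -55430/29591 - 98952095/21 = -2928092607175/621411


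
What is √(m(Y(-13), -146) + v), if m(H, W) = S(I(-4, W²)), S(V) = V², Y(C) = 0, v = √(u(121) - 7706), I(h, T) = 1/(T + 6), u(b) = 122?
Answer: √(1 + 1818510736*I*√474)/21322 ≈ 6.5987 + 6.5987*I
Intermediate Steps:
I(h, T) = 1/(6 + T)
v = 4*I*√474 (v = √(122 - 7706) = √(-7584) = 4*I*√474 ≈ 87.086*I)
m(H, W) = (6 + W²)⁻² (m(H, W) = (1/(6 + W²))² = (6 + W²)⁻²)
√(m(Y(-13), -146) + v) = √((6 + (-146)²)⁻² + 4*I*√474) = √((6 + 21316)⁻² + 4*I*√474) = √(21322⁻² + 4*I*√474) = √(1/454627684 + 4*I*√474)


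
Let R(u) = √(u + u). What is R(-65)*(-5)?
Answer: -5*I*√130 ≈ -57.009*I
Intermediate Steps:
R(u) = √2*√u (R(u) = √(2*u) = √2*√u)
R(-65)*(-5) = (√2*√(-65))*(-5) = (√2*(I*√65))*(-5) = (I*√130)*(-5) = -5*I*√130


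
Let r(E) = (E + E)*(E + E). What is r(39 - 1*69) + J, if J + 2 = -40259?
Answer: -36661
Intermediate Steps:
r(E) = 4*E² (r(E) = (2*E)*(2*E) = 4*E²)
J = -40261 (J = -2 - 40259 = -40261)
r(39 - 1*69) + J = 4*(39 - 1*69)² - 40261 = 4*(39 - 69)² - 40261 = 4*(-30)² - 40261 = 4*900 - 40261 = 3600 - 40261 = -36661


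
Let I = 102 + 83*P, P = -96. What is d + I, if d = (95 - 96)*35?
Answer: -7901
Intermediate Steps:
I = -7866 (I = 102 + 83*(-96) = 102 - 7968 = -7866)
d = -35 (d = -1*35 = -35)
d + I = -35 - 7866 = -7901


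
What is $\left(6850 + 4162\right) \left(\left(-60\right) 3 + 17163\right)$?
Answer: $187016796$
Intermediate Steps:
$\left(6850 + 4162\right) \left(\left(-60\right) 3 + 17163\right) = 11012 \left(-180 + 17163\right) = 11012 \cdot 16983 = 187016796$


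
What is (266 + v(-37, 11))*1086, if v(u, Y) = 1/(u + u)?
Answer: 10687869/37 ≈ 2.8886e+5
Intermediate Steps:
v(u, Y) = 1/(2*u)
(266 + v(-37, 11))*1086 = (266 + (½)/(-37))*1086 = (266 + (½)*(-1/37))*1086 = (266 - 1/74)*1086 = (19683/74)*1086 = 10687869/37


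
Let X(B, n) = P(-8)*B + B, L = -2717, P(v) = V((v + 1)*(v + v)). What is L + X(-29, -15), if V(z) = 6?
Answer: -2920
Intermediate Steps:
P(v) = 6
X(B, n) = 7*B (X(B, n) = 6*B + B = 7*B)
L + X(-29, -15) = -2717 + 7*(-29) = -2717 - 203 = -2920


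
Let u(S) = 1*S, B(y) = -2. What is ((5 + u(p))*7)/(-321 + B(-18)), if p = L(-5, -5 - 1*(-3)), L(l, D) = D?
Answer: -21/323 ≈ -0.065015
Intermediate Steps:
p = -2 (p = -5 - 1*(-3) = -5 + 3 = -2)
u(S) = S
((5 + u(p))*7)/(-321 + B(-18)) = ((5 - 2)*7)/(-321 - 2) = (3*7)/(-323) = 21*(-1/323) = -21/323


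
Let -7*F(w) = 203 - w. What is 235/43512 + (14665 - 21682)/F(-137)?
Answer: 534336457/3698520 ≈ 144.47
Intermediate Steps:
F(w) = -29 + w/7 (F(w) = -(203 - w)/7 = -29 + w/7)
235/43512 + (14665 - 21682)/F(-137) = 235/43512 + (14665 - 21682)/(-29 + (⅐)*(-137)) = 235*(1/43512) - 7017/(-29 - 137/7) = 235/43512 - 7017/(-340/7) = 235/43512 - 7017*(-7/340) = 235/43512 + 49119/340 = 534336457/3698520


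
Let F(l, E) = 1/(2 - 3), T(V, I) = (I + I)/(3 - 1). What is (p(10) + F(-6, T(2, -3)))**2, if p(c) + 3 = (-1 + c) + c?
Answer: 225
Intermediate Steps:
T(V, I) = I (T(V, I) = (2*I)/2 = (2*I)*(1/2) = I)
F(l, E) = -1 (F(l, E) = 1/(-1) = -1)
p(c) = -4 + 2*c (p(c) = -3 + ((-1 + c) + c) = -3 + (-1 + 2*c) = -4 + 2*c)
(p(10) + F(-6, T(2, -3)))**2 = ((-4 + 2*10) - 1)**2 = ((-4 + 20) - 1)**2 = (16 - 1)**2 = 15**2 = 225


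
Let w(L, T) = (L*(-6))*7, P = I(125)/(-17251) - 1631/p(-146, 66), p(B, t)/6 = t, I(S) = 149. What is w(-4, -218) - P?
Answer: 1175869913/6831396 ≈ 172.13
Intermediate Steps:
p(B, t) = 6*t
P = -28195385/6831396 (P = 149/(-17251) - 1631/(6*66) = 149*(-1/17251) - 1631/396 = -149/17251 - 1631*1/396 = -149/17251 - 1631/396 = -28195385/6831396 ≈ -4.1273)
w(L, T) = -42*L (w(L, T) = -6*L*7 = -42*L)
w(-4, -218) - P = -42*(-4) - 1*(-28195385/6831396) = 168 + 28195385/6831396 = 1175869913/6831396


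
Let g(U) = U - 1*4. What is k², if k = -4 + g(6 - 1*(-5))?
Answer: 9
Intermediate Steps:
g(U) = -4 + U (g(U) = U - 4 = -4 + U)
k = 3 (k = -4 + (-4 + (6 - 1*(-5))) = -4 + (-4 + (6 + 5)) = -4 + (-4 + 11) = -4 + 7 = 3)
k² = 3² = 9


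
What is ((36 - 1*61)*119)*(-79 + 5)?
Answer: 220150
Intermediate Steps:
((36 - 1*61)*119)*(-79 + 5) = ((36 - 61)*119)*(-74) = -25*119*(-74) = -2975*(-74) = 220150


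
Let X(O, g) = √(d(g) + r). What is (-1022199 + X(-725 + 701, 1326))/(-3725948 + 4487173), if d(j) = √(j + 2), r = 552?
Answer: -1022199/761225 + 2*√(138 + √83)/761225 ≈ -1.3428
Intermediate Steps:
d(j) = √(2 + j)
X(O, g) = √(552 + √(2 + g)) (X(O, g) = √(√(2 + g) + 552) = √(552 + √(2 + g)))
(-1022199 + X(-725 + 701, 1326))/(-3725948 + 4487173) = (-1022199 + √(552 + √(2 + 1326)))/(-3725948 + 4487173) = (-1022199 + √(552 + √1328))/761225 = (-1022199 + √(552 + 4*√83))*(1/761225) = -1022199/761225 + √(552 + 4*√83)/761225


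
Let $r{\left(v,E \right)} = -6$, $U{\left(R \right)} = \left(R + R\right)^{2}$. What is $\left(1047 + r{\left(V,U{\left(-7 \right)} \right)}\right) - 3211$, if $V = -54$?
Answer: $-2170$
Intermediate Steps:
$U{\left(R \right)} = 4 R^{2}$ ($U{\left(R \right)} = \left(2 R\right)^{2} = 4 R^{2}$)
$\left(1047 + r{\left(V,U{\left(-7 \right)} \right)}\right) - 3211 = \left(1047 - 6\right) - 3211 = 1041 - 3211 = -2170$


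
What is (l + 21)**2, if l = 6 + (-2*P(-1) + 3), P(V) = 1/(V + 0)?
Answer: 1024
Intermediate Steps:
P(V) = 1/V
l = 11 (l = 6 + (-2/(-1) + 3) = 6 + (-2*(-1) + 3) = 6 + (2 + 3) = 6 + 5 = 11)
(l + 21)**2 = (11 + 21)**2 = 32**2 = 1024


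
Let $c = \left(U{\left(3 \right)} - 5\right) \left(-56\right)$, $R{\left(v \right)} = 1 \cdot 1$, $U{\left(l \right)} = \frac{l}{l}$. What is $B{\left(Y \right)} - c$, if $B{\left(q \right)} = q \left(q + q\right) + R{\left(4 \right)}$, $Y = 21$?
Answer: $659$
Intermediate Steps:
$U{\left(l \right)} = 1$
$R{\left(v \right)} = 1$
$B{\left(q \right)} = 1 + 2 q^{2}$ ($B{\left(q \right)} = q \left(q + q\right) + 1 = q 2 q + 1 = 2 q^{2} + 1 = 1 + 2 q^{2}$)
$c = 224$ ($c = \left(1 - 5\right) \left(-56\right) = \left(-4\right) \left(-56\right) = 224$)
$B{\left(Y \right)} - c = \left(1 + 2 \cdot 21^{2}\right) - 224 = \left(1 + 2 \cdot 441\right) - 224 = \left(1 + 882\right) - 224 = 883 - 224 = 659$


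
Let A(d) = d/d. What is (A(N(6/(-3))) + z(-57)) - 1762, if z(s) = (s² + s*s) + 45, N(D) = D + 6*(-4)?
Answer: 4782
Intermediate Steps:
N(D) = -24 + D (N(D) = D - 24 = -24 + D)
A(d) = 1
z(s) = 45 + 2*s² (z(s) = (s² + s²) + 45 = 2*s² + 45 = 45 + 2*s²)
(A(N(6/(-3))) + z(-57)) - 1762 = (1 + (45 + 2*(-57)²)) - 1762 = (1 + (45 + 2*3249)) - 1762 = (1 + (45 + 6498)) - 1762 = (1 + 6543) - 1762 = 6544 - 1762 = 4782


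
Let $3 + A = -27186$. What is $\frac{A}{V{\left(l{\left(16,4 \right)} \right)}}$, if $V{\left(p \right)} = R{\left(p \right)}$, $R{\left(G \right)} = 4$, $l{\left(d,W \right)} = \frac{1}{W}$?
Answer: $- \frac{27189}{4} \approx -6797.3$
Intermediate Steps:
$V{\left(p \right)} = 4$
$A = -27189$ ($A = -3 - 27186 = -27189$)
$\frac{A}{V{\left(l{\left(16,4 \right)} \right)}} = - \frac{27189}{4}$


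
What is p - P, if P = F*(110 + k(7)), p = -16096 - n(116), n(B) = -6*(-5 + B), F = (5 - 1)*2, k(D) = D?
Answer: -16366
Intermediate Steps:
F = 8 (F = 4*2 = 8)
n(B) = 30 - 6*B
p = -15430 (p = -16096 - (30 - 6*116) = -16096 - (30 - 696) = -16096 - 1*(-666) = -16096 + 666 = -15430)
P = 936 (P = 8*(110 + 7) = 8*117 = 936)
p - P = -15430 - 1*936 = -15430 - 936 = -16366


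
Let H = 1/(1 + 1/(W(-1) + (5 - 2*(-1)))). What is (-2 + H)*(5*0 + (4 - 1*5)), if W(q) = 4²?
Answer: 25/24 ≈ 1.0417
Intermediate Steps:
W(q) = 16
H = 23/24 (H = 1/(1 + 1/(16 + (5 - 2*(-1)))) = 1/(1 + 1/(16 + (5 + 2))) = 1/(1 + 1/(16 + 7)) = 1/(1 + 1/23) = 1/(24/23) = 23/24 ≈ 0.95833)
(-2 + H)*(5*0 + (4 - 1*5)) = (-2 + 23/24)*(5*0 + (4 - 1*5)) = -25*(0 + (4 - 5))/24 = -25*(0 - 1)/24 = -25/24*(-1) = 25/24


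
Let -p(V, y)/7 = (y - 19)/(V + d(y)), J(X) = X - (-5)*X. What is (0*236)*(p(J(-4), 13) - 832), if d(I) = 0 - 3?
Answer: 0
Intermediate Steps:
d(I) = -3
J(X) = 6*X (J(X) = X + 5*X = 6*X)
p(V, y) = -7*(-19 + y)/(-3 + V) (p(V, y) = -7*(y - 19)/(V - 3) = -7*(-19 + y)/(-3 + V))
(0*236)*(p(J(-4), 13) - 832) = (0*236)*(7*(19 - 1*13)/(-3 + 6*(-4)) - 832) = 0*(7*(19 - 13)/(-3 - 24) - 832) = 0*(7*6/(-27) - 832) = 0*(7*(-1/27)*6 - 832) = 0*(-14/9 - 832) = 0*(-7502/9) = 0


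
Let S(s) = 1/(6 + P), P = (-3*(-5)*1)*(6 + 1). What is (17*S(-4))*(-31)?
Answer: -527/111 ≈ -4.7477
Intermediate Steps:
P = 105 (P = (15*1)*7 = 15*7 = 105)
S(s) = 1/111 (S(s) = 1/(6 + 105) = 1/111)
(17*S(-4))*(-31) = (17*(1/111))*(-31) = (17/111)*(-31) = -527/111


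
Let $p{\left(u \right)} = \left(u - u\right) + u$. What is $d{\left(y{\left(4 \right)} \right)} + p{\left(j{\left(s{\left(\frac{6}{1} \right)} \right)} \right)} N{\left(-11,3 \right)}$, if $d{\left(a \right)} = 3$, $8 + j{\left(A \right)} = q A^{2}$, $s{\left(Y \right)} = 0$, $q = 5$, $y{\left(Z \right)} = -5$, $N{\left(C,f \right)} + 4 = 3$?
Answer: $11$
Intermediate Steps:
$N{\left(C,f \right)} = -1$ ($N{\left(C,f \right)} = -4 + 3 = -1$)
$j{\left(A \right)} = -8 + 5 A^{2}$
$p{\left(u \right)} = u$ ($p{\left(u \right)} = 0 + u = u$)
$d{\left(y{\left(4 \right)} \right)} + p{\left(j{\left(s{\left(\frac{6}{1} \right)} \right)} \right)} N{\left(-11,3 \right)} = 3 + \left(-8 + 5 \cdot 0^{2}\right) \left(-1\right) = 3 + \left(-8 + 5 \cdot 0\right) \left(-1\right) = 3 + \left(-8 + 0\right) \left(-1\right) = 3 - -8 = 3 + 8 = 11$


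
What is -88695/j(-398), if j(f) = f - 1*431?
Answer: 88695/829 ≈ 106.99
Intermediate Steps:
j(f) = -431 + f (j(f) = f - 431 = -431 + f)
-88695/j(-398) = -88695/(-431 - 398) = -88695/(-829) = -88695*(-1/829) = 88695/829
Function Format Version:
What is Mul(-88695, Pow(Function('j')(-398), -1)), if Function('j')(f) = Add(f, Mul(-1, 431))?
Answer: Rational(88695, 829) ≈ 106.99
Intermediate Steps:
Function('j')(f) = Add(-431, f) (Function('j')(f) = Add(f, -431) = Add(-431, f))
Mul(-88695, Pow(Function('j')(-398), -1)) = Mul(-88695, Pow(Add(-431, -398), -1)) = Mul(-88695, Pow(-829, -1)) = Mul(-88695, Rational(-1, 829)) = Rational(88695, 829)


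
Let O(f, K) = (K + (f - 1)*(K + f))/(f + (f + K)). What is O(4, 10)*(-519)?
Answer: -4498/3 ≈ -1499.3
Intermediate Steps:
O(f, K) = (K + (-1 + f)*(K + f))/(K + 2*f) (O(f, K) = (K + (-1 + f)*(K + f))/(f + (K + f)) = (K + (-1 + f)*(K + f))/(K + 2*f))
O(4, 10)*(-519) = (4*(-1 + 10 + 4)/(10 + 2*4))*(-519) = (4*13/(10 + 8))*(-519) = (4*13/18)*(-519) = (4*(1/18)*13)*(-519) = (26/9)*(-519) = -4498/3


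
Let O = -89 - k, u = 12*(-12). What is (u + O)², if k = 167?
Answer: 160000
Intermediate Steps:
u = -144
O = -256 (O = -89 - 1*167 = -89 - 167 = -256)
(u + O)² = (-144 - 256)² = (-400)² = 160000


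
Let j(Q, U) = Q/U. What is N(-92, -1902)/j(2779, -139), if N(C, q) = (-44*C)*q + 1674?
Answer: 1069969458/2779 ≈ 3.8502e+5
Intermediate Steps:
N(C, q) = 1674 - 44*C*q (N(C, q) = -44*C*q + 1674 = 1674 - 44*C*q)
N(-92, -1902)/j(2779, -139) = (1674 - 44*(-92)*(-1902))/((2779/(-139))) = (1674 - 7699296)/((2779*(-1/139))) = -7697622/(-2779/139) = -7697622*(-139/2779) = 1069969458/2779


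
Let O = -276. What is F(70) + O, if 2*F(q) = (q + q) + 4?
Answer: -204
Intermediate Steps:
F(q) = 2 + q (F(q) = ((q + q) + 4)/2 = (2*q + 4)/2 = (4 + 2*q)/2 = 2 + q)
F(70) + O = (2 + 70) - 276 = 72 - 276 = -204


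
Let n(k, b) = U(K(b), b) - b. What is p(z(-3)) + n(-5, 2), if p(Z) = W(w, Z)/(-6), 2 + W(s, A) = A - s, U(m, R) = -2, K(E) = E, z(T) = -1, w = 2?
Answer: -19/6 ≈ -3.1667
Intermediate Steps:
W(s, A) = -2 + A - s (W(s, A) = -2 + (A - s) = -2 + A - s)
n(k, b) = -2 - b
p(Z) = ⅔ - Z/6 (p(Z) = (-2 + Z - 1*2)/(-6) = (-2 + Z - 2)*(-⅙) = (-4 + Z)*(-⅙) = ⅔ - Z/6)
p(z(-3)) + n(-5, 2) = (⅔ - ⅙*(-1)) + (-2 - 1*2) = (⅔ + ⅙) + (-2 - 2) = ⅚ - 4 = -19/6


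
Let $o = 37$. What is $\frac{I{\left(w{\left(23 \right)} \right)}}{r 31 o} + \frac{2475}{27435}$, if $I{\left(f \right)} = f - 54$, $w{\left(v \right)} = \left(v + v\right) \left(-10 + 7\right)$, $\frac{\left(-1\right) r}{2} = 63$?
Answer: $\frac{130093}{1421133} \approx 0.091542$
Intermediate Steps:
$r = -126$ ($r = \left(-2\right) 63 = -126$)
$w{\left(v \right)} = - 6 v$ ($w{\left(v \right)} = 2 v \left(-3\right) = - 6 v$)
$I{\left(f \right)} = -54 + f$ ($I{\left(f \right)} = f - 54 = -54 + f$)
$\frac{I{\left(w{\left(23 \right)} \right)}}{r 31 o} + \frac{2475}{27435} = \frac{-54 - 138}{\left(-126\right) 31 \cdot 37} + \frac{2475}{27435} = \frac{-54 - 138}{\left(-3906\right) 37} + 2475 \cdot \frac{1}{27435} = - \frac{192}{-144522} + \frac{165}{1829} = \left(-192\right) \left(- \frac{1}{144522}\right) + \frac{165}{1829} = \frac{32}{24087} + \frac{165}{1829} = \frac{130093}{1421133}$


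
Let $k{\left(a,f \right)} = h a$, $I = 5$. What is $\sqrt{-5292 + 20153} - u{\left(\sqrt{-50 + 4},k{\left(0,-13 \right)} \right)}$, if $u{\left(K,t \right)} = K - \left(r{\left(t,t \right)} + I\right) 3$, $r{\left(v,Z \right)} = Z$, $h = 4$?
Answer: $15 + \sqrt{14861} - i \sqrt{46} \approx 136.91 - 6.7823 i$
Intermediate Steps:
$k{\left(a,f \right)} = 4 a$
$u{\left(K,t \right)} = -15 + K - 3 t$ ($u{\left(K,t \right)} = K - \left(t + 5\right) 3 = K - \left(5 + t\right) 3 = K - \left(15 + 3 t\right) = -15 + K - 3 t$)
$\sqrt{-5292 + 20153} - u{\left(\sqrt{-50 + 4},k{\left(0,-13 \right)} \right)} = \sqrt{-5292 + 20153} - \left(-15 + \sqrt{-50 + 4} - 3 \cdot 4 \cdot 0\right) = \sqrt{14861} - \left(-15 + \sqrt{-46} - 0\right) = \sqrt{14861} - \left(-15 + i \sqrt{46} + 0\right) = \sqrt{14861} - \left(-15 + i \sqrt{46}\right) = \sqrt{14861} + \left(15 - i \sqrt{46}\right) = 15 + \sqrt{14861} - i \sqrt{46}$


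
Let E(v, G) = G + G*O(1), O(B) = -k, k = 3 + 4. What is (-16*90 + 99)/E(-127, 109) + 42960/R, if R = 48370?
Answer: 3098667/1054466 ≈ 2.9386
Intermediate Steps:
k = 7
O(B) = -7 (O(B) = -1*7 = -7)
E(v, G) = -6*G (E(v, G) = G + G*(-7) = G - 7*G = -6*G)
(-16*90 + 99)/E(-127, 109) + 42960/R = (-16*90 + 99)/((-6*109)) + 42960/48370 = (-1440 + 99)/(-654) + 42960*(1/48370) = -1341*(-1/654) + 4296/4837 = 447/218 + 4296/4837 = 3098667/1054466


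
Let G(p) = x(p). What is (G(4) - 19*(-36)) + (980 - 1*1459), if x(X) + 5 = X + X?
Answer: 208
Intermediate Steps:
x(X) = -5 + 2*X (x(X) = -5 + (X + X) = -5 + 2*X)
G(p) = -5 + 2*p
(G(4) - 19*(-36)) + (980 - 1*1459) = ((-5 + 2*4) - 19*(-36)) + (980 - 1*1459) = ((-5 + 8) + 684) + (980 - 1459) = (3 + 684) - 479 = 687 - 479 = 208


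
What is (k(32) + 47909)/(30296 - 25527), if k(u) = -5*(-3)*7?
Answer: 48014/4769 ≈ 10.068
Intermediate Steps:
k(u) = 105 (k(u) = 15*7 = 105)
(k(32) + 47909)/(30296 - 25527) = (105 + 47909)/(30296 - 25527) = 48014/4769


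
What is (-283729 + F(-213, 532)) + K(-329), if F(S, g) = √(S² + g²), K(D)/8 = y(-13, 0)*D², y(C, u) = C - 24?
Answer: -32323065 + √328393 ≈ -3.2322e+7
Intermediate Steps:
y(C, u) = -24 + C
K(D) = -296*D² (K(D) = 8*((-24 - 13)*D²) = 8*(-37*D²) = -296*D²)
(-283729 + F(-213, 532)) + K(-329) = (-283729 + √((-213)² + 532²)) - 296*(-329)² = (-283729 + √(45369 + 283024)) - 296*108241 = (-283729 + √328393) - 32039336 = -32323065 + √328393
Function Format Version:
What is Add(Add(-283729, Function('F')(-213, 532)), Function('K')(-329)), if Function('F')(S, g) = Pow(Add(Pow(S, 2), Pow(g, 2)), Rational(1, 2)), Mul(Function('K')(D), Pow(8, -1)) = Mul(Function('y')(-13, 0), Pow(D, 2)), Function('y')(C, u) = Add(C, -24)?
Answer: Add(-32323065, Pow(328393, Rational(1, 2))) ≈ -3.2322e+7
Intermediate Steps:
Function('y')(C, u) = Add(-24, C)
Function('K')(D) = Mul(-296, Pow(D, 2)) (Function('K')(D) = Mul(8, Mul(Add(-24, -13), Pow(D, 2))) = Mul(8, Mul(-37, Pow(D, 2))) = Mul(-296, Pow(D, 2)))
Add(Add(-283729, Function('F')(-213, 532)), Function('K')(-329)) = Add(Add(-283729, Pow(Add(Pow(-213, 2), Pow(532, 2)), Rational(1, 2))), Mul(-296, Pow(-329, 2))) = Add(Add(-283729, Pow(Add(45369, 283024), Rational(1, 2))), Mul(-296, 108241)) = Add(Add(-283729, Pow(328393, Rational(1, 2))), -32039336) = Add(-32323065, Pow(328393, Rational(1, 2)))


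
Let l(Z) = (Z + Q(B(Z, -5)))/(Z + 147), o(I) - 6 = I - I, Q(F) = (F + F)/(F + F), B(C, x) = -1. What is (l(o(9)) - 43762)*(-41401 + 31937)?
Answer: 63366959656/153 ≈ 4.1416e+8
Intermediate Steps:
Q(F) = 1 (Q(F) = (2*F)/((2*F)) = (2*F)*(1/(2*F)) = 1)
o(I) = 6 (o(I) = 6 + (I - I) = 6 + 0 = 6)
l(Z) = (1 + Z)/(147 + Z) (l(Z) = (Z + 1)/(Z + 147) = (1 + Z)/(147 + Z))
(l(o(9)) - 43762)*(-41401 + 31937) = ((1 + 6)/(147 + 6) - 43762)*(-41401 + 31937) = (7/153 - 43762)*(-9464) = -6695579/153*(-9464) = 63366959656/153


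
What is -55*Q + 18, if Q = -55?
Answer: 3043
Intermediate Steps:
-55*Q + 18 = -55*(-55) + 18 = 3025 + 18 = 3043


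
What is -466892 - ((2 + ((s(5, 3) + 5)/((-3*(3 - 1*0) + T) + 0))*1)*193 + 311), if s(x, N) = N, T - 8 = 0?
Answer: -466045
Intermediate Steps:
T = 8 (T = 8 + 0 = 8)
-466892 - ((2 + ((s(5, 3) + 5)/((-3*(3 - 1*0) + T) + 0))*1)*193 + 311) = -466892 - ((2 + ((3 + 5)/((-3*(3 - 1*0) + 8) + 0))*1)*193 + 311) = -466892 - ((2 + (8/((-3*(3 + 0) + 8) + 0))*1)*193 + 311) = -466892 - ((2 + (8/((-3*3 + 8) + 0))*1)*193 + 311) = -466892 - ((2 + (8/((-9 + 8) + 0))*1)*193 + 311) = -466892 - ((2 + (8/(-1 + 0))*1)*193 + 311) = -466892 - ((2 + (8/(-1))*1)*193 + 311) = -466892 - ((2 + (8*(-1))*1)*193 + 311) = -466892 - ((2 - 8*1)*193 + 311) = -466892 - ((2 - 8)*193 + 311) = -466892 - (-6*193 + 311) = -466892 - (-1158 + 311) = -466892 - 1*(-847) = -466892 + 847 = -466045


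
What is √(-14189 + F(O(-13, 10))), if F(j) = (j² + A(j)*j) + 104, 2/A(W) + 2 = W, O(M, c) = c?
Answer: I*√55930/2 ≈ 118.25*I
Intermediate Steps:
A(W) = 2/(-2 + W)
F(j) = 104 + j² + 2*j/(-2 + j) (F(j) = (j² + (2/(-2 + j))*j) + 104 = (j² + 2*j/(-2 + j)) + 104 = 104 + j² + 2*j/(-2 + j))
√(-14189 + F(O(-13, 10))) = √(-14189 + (2*10 + (-2 + 10)*(104 + 10²))/(-2 + 10)) = √(-14189 + (20 + 8*(104 + 100))/8) = √(-14189 + (20 + 8*204)/8) = √(-14189 + (20 + 1632)/8) = √(-14189 + (⅛)*1652) = √(-14189 + 413/2) = √(-27965/2) = I*√55930/2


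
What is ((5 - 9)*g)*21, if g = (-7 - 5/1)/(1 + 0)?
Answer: 1008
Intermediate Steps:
g = -12 (g = (-7 - 5*1)/1 = (-7 - 5)*1 = -12*1 = -12)
((5 - 9)*g)*21 = ((5 - 9)*(-12))*21 = -4*(-12)*21 = 48*21 = 1008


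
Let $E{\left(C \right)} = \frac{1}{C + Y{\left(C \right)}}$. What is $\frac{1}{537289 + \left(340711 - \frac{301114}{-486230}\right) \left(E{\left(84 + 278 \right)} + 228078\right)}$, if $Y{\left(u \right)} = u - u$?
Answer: $\frac{44003815}{3419508430273042192} \approx 1.2868 \cdot 10^{-11}$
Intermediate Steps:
$Y{\left(u \right)} = 0$
$E{\left(C \right)} = \frac{1}{C}$ ($E{\left(C \right)} = \frac{1}{C + 0} = \frac{1}{C}$)
$\frac{1}{537289 + \left(340711 - \frac{301114}{-486230}\right) \left(E{\left(84 + 278 \right)} + 228078\right)} = \frac{1}{537289 + \left(340711 - \frac{301114}{-486230}\right) \left(\frac{1}{84 + 278} + 228078\right)} = \frac{1}{537289 + \left(340711 - - \frac{150557}{243115}\right) \left(\frac{1}{362} + 228078\right)} = \frac{1}{537289 + \left(340711 + \frac{150557}{243115}\right) \left(\frac{1}{362} + 228078\right)} = \frac{1}{537289 + \frac{82832105322}{243115} \cdot \frac{82564237}{362}} = \frac{1}{537289 + \frac{3419484787507284657}{44003815}} = \frac{1}{\frac{3419508430273042192}{44003815}} = \frac{44003815}{3419508430273042192}$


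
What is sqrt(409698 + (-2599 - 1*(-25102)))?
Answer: sqrt(432201) ≈ 657.42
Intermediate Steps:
sqrt(409698 + (-2599 - 1*(-25102))) = sqrt(409698 + (-2599 + 25102)) = sqrt(409698 + 22503) = sqrt(432201)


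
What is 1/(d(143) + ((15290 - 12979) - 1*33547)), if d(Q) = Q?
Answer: -1/31093 ≈ -3.2162e-5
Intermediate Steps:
1/(d(143) + ((15290 - 12979) - 1*33547)) = 1/(143 + ((15290 - 12979) - 1*33547)) = 1/(143 + (2311 - 33547)) = 1/(143 - 31236) = 1/(-31093) = -1/31093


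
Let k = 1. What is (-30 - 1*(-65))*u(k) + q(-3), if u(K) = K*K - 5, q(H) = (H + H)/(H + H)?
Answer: -139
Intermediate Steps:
q(H) = 1 (q(H) = (2*H)/((2*H)) = (2*H)*(1/(2*H)) = 1)
u(K) = -5 + K**2 (u(K) = K**2 - 5 = -5 + K**2)
(-30 - 1*(-65))*u(k) + q(-3) = (-30 - 1*(-65))*(-5 + 1**2) + 1 = (-30 + 65)*(-5 + 1) + 1 = 35*(-4) + 1 = -140 + 1 = -139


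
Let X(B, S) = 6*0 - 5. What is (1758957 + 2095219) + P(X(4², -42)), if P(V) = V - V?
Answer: 3854176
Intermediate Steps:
X(B, S) = -5 (X(B, S) = 0 - 5 = -5)
P(V) = 0
(1758957 + 2095219) + P(X(4², -42)) = (1758957 + 2095219) + 0 = 3854176 + 0 = 3854176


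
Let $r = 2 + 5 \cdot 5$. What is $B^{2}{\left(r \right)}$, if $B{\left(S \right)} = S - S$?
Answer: $0$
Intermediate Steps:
$r = 27$ ($r = 2 + 25 = 27$)
$B{\left(S \right)} = 0$
$B^{2}{\left(r \right)} = 0^{2} = 0$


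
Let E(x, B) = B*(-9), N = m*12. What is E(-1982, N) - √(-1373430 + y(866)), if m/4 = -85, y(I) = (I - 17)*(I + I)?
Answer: 36720 - 9*√1198 ≈ 36409.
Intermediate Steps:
y(I) = 2*I*(-17 + I) (y(I) = (-17 + I)*(2*I) = 2*I*(-17 + I))
m = -340 (m = 4*(-85) = -340)
N = -4080 (N = -340*12 = -4080)
E(x, B) = -9*B
E(-1982, N) - √(-1373430 + y(866)) = -9*(-4080) - √(-1373430 + 2*866*(-17 + 866)) = 36720 - √(-1373430 + 2*866*849) = 36720 - √(-1373430 + 1470468) = 36720 - √97038 = 36720 - 9*√1198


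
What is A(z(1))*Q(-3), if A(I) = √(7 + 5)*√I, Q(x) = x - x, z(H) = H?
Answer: 0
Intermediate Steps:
Q(x) = 0
A(I) = 2*√3*√I (A(I) = √12*√I = (2*√3)*√I = 2*√3*√I)
A(z(1))*Q(-3) = (2*√3*√1)*0 = (2*√3*1)*0 = (2*√3)*0 = 0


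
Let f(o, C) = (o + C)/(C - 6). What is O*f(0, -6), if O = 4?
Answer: 2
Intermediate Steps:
f(o, C) = (C + o)/(-6 + C)
O*f(0, -6) = 4*((-6 + 0)/(-6 - 6)) = 4*(-6/(-12)) = 4*(-1/12*(-6)) = 4*(½) = 2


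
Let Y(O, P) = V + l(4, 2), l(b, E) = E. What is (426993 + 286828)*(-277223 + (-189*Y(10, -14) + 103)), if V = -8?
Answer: -197004602506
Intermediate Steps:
Y(O, P) = -6 (Y(O, P) = -8 + 2 = -6)
(426993 + 286828)*(-277223 + (-189*Y(10, -14) + 103)) = (426993 + 286828)*(-277223 + (-189*(-6) + 103)) = 713821*(-277223 + (1134 + 103)) = 713821*(-277223 + 1237) = 713821*(-275986) = -197004602506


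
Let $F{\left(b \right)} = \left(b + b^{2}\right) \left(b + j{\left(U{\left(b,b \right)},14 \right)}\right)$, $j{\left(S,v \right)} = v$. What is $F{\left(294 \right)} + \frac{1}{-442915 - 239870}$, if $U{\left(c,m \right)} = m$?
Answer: $\frac{18239126459399}{682785} \approx 2.6713 \cdot 10^{7}$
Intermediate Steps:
$F{\left(b \right)} = \left(14 + b\right) \left(b + b^{2}\right)$ ($F{\left(b \right)} = \left(b + b^{2}\right) \left(b + 14\right) = \left(b + b^{2}\right) \left(14 + b\right) = \left(14 + b\right) \left(b + b^{2}\right)$)
$F{\left(294 \right)} + \frac{1}{-442915 - 239870} = 294 \left(14 + 294^{2} + 15 \cdot 294\right) + \frac{1}{-442915 - 239870} = 294 \left(14 + 86436 + 4410\right) + \frac{1}{-682785} = 294 \cdot 90860 - \frac{1}{682785} = 26712840 - \frac{1}{682785} = \frac{18239126459399}{682785}$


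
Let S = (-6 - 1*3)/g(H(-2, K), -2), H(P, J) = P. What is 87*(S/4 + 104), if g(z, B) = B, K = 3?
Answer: 73167/8 ≈ 9145.9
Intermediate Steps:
S = 9/2 (S = (-6 - 1*3)/(-2) = (-6 - 3)*(-1/2) = -9*(-1/2) = 9/2 ≈ 4.5000)
87*(S/4 + 104) = 87*((9/2)/4 + 104) = 87*((9/2)*(1/4) + 104) = 87*(9/8 + 104) = 87*(841/8) = 73167/8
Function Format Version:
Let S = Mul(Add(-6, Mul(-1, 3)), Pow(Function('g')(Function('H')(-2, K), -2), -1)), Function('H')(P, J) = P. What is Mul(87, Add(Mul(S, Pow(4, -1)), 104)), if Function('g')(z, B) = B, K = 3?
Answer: Rational(73167, 8) ≈ 9145.9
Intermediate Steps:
S = Rational(9, 2) (S = Mul(Add(-6, Mul(-1, 3)), Pow(-2, -1)) = Mul(Add(-6, -3), Rational(-1, 2)) = Mul(-9, Rational(-1, 2)) = Rational(9, 2) ≈ 4.5000)
Mul(87, Add(Mul(S, Pow(4, -1)), 104)) = Mul(87, Add(Mul(Rational(9, 2), Pow(4, -1)), 104)) = Mul(87, Add(Mul(Rational(9, 2), Rational(1, 4)), 104)) = Mul(87, Add(Rational(9, 8), 104)) = Mul(87, Rational(841, 8)) = Rational(73167, 8)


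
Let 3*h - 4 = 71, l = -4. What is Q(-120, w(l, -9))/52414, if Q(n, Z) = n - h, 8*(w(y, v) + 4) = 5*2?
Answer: -145/52414 ≈ -0.0027664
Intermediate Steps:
w(y, v) = -11/4 (w(y, v) = -4 + (5*2)/8 = -4 + (⅛)*10 = -4 + 5/4 = -11/4)
h = 25 (h = 4/3 + (⅓)*71 = 4/3 + 71/3 = 25)
Q(n, Z) = -25 + n (Q(n, Z) = n - 1*25 = n - 25 = -25 + n)
Q(-120, w(l, -9))/52414 = (-25 - 120)/52414 = -145*1/52414 = -145/52414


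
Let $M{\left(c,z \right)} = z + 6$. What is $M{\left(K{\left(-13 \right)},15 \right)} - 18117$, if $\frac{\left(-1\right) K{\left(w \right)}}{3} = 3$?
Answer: $-18096$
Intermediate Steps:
$K{\left(w \right)} = -9$ ($K{\left(w \right)} = \left(-3\right) 3 = -9$)
$M{\left(c,z \right)} = 6 + z$
$M{\left(K{\left(-13 \right)},15 \right)} - 18117 = \left(6 + 15\right) - 18117 = 21 - 18117 = -18096$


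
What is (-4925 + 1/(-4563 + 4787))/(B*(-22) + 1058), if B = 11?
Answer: -367733/60928 ≈ -6.0355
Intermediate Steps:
(-4925 + 1/(-4563 + 4787))/(B*(-22) + 1058) = (-4925 + 1/(-4563 + 4787))/(11*(-22) + 1058) = (-4925 + 1/224)/(-242 + 1058) = (-4925 + 1/224)/816 = -1103199/224*1/816 = -367733/60928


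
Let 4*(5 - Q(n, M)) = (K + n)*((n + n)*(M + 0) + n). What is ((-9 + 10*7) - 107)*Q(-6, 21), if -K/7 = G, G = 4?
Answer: 100648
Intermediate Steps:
K = -28 (K = -7*4 = -28)
Q(n, M) = 5 - (-28 + n)*(n + 2*M*n)/4 (Q(n, M) = 5 - (-28 + n)*((n + n)*(M + 0) + n)/4 = 5 - (-28 + n)*((2*n)*M + n)/4 = 5 - (-28 + n)*(2*M*n + n)/4 = 5 - (-28 + n)*(n + 2*M*n)/4)
((-9 + 10*7) - 107)*Q(-6, 21) = ((-9 + 10*7) - 107)*(5 + 7*(-6) - ¼*(-6)² + 14*21*(-6) - ½*21*(-6)²) = ((-9 + 70) - 107)*(5 - 42 - ¼*36 - 1764 - ½*21*36) = (61 - 107)*(5 - 42 - 9 - 1764 - 378) = -46*(-2188) = 100648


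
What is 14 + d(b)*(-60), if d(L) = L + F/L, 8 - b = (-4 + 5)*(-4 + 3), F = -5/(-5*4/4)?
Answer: -1598/3 ≈ -532.67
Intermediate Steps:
F = 1 (F = -5/((-20*¼)) = -5/(-5) = -5*(-⅕) = 1)
b = 9 (b = 8 - (-4 + 5)*(-4 + 3) = 8 - (-1) = 8 - 1*(-1) = 8 + 1 = 9)
d(L) = L + 1/L
14 + d(b)*(-60) = 14 + (9 + 1/9)*(-60) = 14 + (9 + ⅑)*(-60) = 14 + (82/9)*(-60) = 14 - 1640/3 = -1598/3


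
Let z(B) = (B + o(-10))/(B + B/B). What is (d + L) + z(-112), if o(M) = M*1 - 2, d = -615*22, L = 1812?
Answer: -1300574/111 ≈ -11717.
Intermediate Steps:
d = -13530
o(M) = -2 + M (o(M) = M - 2 = -2 + M)
z(B) = (-12 + B)/(1 + B) (z(B) = (B + (-2 - 10))/(B + B/B) = (B - 12)/(B + 1) = (-12 + B)/(1 + B))
(d + L) + z(-112) = (-13530 + 1812) + (-12 - 112)/(1 - 112) = -11718 - 124/(-111) = -11718 - 1/111*(-124) = -11718 + 124/111 = -1300574/111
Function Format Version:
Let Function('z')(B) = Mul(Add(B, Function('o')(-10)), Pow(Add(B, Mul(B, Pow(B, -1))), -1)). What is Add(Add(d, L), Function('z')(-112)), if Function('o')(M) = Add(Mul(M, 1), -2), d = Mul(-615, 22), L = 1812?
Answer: Rational(-1300574, 111) ≈ -11717.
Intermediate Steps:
d = -13530
Function('o')(M) = Add(-2, M) (Function('o')(M) = Add(M, -2) = Add(-2, M))
Function('z')(B) = Mul(Pow(Add(1, B), -1), Add(-12, B)) (Function('z')(B) = Mul(Add(B, Add(-2, -10)), Pow(Add(B, Mul(B, Pow(B, -1))), -1)) = Mul(Add(B, -12), Pow(Add(B, 1), -1)) = Mul(Add(-12, B), Pow(Add(1, B), -1)) = Mul(Pow(Add(1, B), -1), Add(-12, B)))
Add(Add(d, L), Function('z')(-112)) = Add(Add(-13530, 1812), Mul(Pow(Add(1, -112), -1), Add(-12, -112))) = Add(-11718, Mul(Pow(-111, -1), -124)) = Add(-11718, Mul(Rational(-1, 111), -124)) = Add(-11718, Rational(124, 111)) = Rational(-1300574, 111)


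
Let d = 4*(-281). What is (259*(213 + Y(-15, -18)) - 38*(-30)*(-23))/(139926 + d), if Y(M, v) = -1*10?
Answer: 26357/138802 ≈ 0.18989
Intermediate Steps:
Y(M, v) = -10
d = -1124
(259*(213 + Y(-15, -18)) - 38*(-30)*(-23))/(139926 + d) = (259*(213 - 10) - 38*(-30)*(-23))/(139926 - 1124) = (259*203 + 1140*(-23))/138802 = (52577 - 26220)*(1/138802) = 26357*(1/138802) = 26357/138802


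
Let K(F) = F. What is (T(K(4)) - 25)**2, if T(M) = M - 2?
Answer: 529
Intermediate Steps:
T(M) = -2 + M
(T(K(4)) - 25)**2 = ((-2 + 4) - 25)**2 = (2 - 25)**2 = (-23)**2 = 529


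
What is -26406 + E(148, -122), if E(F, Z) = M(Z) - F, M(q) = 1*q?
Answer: -26676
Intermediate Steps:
M(q) = q
E(F, Z) = Z - F
-26406 + E(148, -122) = -26406 + (-122 - 1*148) = -26406 + (-122 - 148) = -26406 - 270 = -26676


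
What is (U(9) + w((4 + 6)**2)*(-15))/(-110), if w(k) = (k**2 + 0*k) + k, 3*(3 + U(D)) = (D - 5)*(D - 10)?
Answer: 454513/330 ≈ 1377.3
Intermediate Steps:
U(D) = -3 + (-10 + D)*(-5 + D)/3 (U(D) = -3 + ((D - 5)*(D - 10))/3 = -3 + ((-5 + D)*(-10 + D))/3 = -3 + ((-10 + D)*(-5 + D))/3 = -3 + (-10 + D)*(-5 + D)/3)
w(k) = k + k**2 (w(k) = (k**2 + 0) + k = k**2 + k = k + k**2)
(U(9) + w((4 + 6)**2)*(-15))/(-110) = ((41/3 - 5*9 + (1/3)*9**2) + ((4 + 6)**2*(1 + (4 + 6)**2))*(-15))/(-110) = -((41/3 - 45 + (1/3)*81) + (10**2*(1 + 10**2))*(-15))/110 = -((41/3 - 45 + 27) + (100*(1 + 100))*(-15))/110 = -(-13/3 + (100*101)*(-15))/110 = -(-13/3 + 10100*(-15))/110 = -(-13/3 - 151500)/110 = -1/110*(-454513/3) = 454513/330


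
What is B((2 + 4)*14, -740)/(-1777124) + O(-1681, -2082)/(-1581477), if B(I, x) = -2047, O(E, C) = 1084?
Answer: 1310881003/2810480732148 ≈ 0.00046643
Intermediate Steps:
B((2 + 4)*14, -740)/(-1777124) + O(-1681, -2082)/(-1581477) = -2047/(-1777124) + 1084/(-1581477) = -2047*(-1/1777124) + 1084*(-1/1581477) = 2047/1777124 - 1084/1581477 = 1310881003/2810480732148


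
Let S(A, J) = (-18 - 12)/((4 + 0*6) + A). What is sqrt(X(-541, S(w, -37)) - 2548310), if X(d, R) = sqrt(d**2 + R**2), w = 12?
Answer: sqrt(-40772960 + 2*sqrt(18731809))/4 ≈ 1596.2*I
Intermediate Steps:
S(A, J) = -30/(4 + A) (S(A, J) = -30/((4 + 0) + A) = -30/(4 + A))
X(d, R) = sqrt(R**2 + d**2)
sqrt(X(-541, S(w, -37)) - 2548310) = sqrt(sqrt((-30/(4 + 12))**2 + (-541)**2) - 2548310) = sqrt(sqrt((-30/16)**2 + 292681) - 2548310) = sqrt(sqrt((-30*1/16)**2 + 292681) - 2548310) = sqrt(sqrt((-15/8)**2 + 292681) - 2548310) = sqrt(sqrt(225/64 + 292681) - 2548310) = sqrt(sqrt(18731809/64) - 2548310) = sqrt(sqrt(18731809)/8 - 2548310) = sqrt(-2548310 + sqrt(18731809)/8)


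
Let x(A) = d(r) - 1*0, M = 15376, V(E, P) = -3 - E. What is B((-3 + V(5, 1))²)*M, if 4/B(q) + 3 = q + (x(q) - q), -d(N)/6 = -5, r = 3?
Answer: 61504/27 ≈ 2277.9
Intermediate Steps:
d(N) = 30 (d(N) = -6*(-5) = 30)
x(A) = 30 (x(A) = 30 - 1*0 = 30 + 0 = 30)
B(q) = 4/27 (B(q) = 4/(-3 + (q + (30 - q))) = 4/(-3 + 30) = 4/27)
B((-3 + V(5, 1))²)*M = (4/27)*15376 = 61504/27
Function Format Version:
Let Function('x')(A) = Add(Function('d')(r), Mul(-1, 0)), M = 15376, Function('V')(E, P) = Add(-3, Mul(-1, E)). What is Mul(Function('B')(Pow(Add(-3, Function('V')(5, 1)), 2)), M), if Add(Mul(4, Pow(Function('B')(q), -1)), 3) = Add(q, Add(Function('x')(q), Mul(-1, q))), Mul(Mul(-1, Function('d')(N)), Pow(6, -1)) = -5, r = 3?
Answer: Rational(61504, 27) ≈ 2277.9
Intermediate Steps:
Function('d')(N) = 30 (Function('d')(N) = Mul(-6, -5) = 30)
Function('x')(A) = 30 (Function('x')(A) = Add(30, Mul(-1, 0)) = Add(30, 0) = 30)
Function('B')(q) = Rational(4, 27) (Function('B')(q) = Mul(4, Pow(Add(-3, Add(q, Add(30, Mul(-1, q)))), -1)) = Mul(4, Pow(Add(-3, 30), -1)) = Mul(4, Pow(27, -1)) = Mul(4, Rational(1, 27)) = Rational(4, 27))
Mul(Function('B')(Pow(Add(-3, Function('V')(5, 1)), 2)), M) = Mul(Rational(4, 27), 15376) = Rational(61504, 27)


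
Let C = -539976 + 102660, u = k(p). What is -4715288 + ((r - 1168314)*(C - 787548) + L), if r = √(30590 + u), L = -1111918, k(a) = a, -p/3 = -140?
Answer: 1431019932090 - 1224864*√31010 ≈ 1.4308e+12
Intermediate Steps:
p = 420 (p = -3*(-140) = 420)
u = 420
C = -437316
r = √31010 (r = √(30590 + 420) = √31010 ≈ 176.10)
-4715288 + ((r - 1168314)*(C - 787548) + L) = -4715288 + ((√31010 - 1168314)*(-437316 - 787548) - 1111918) = -4715288 + ((-1168314 + √31010)*(-1224864) - 1111918) = -4715288 + ((1431025759296 - 1224864*√31010) - 1111918) = -4715288 + (1431024647378 - 1224864*√31010) = 1431019932090 - 1224864*√31010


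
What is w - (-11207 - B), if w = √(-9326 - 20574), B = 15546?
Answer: 26753 + 10*I*√299 ≈ 26753.0 + 172.92*I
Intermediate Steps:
w = 10*I*√299 (w = √(-29900) = 10*I*√299 ≈ 172.92*I)
w - (-11207 - B) = 10*I*√299 - (-11207 - 1*15546) = 10*I*√299 - (-11207 - 15546) = 10*I*√299 - 1*(-26753) = 10*I*√299 + 26753 = 26753 + 10*I*√299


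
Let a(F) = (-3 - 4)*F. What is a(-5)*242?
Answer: 8470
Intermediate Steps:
a(F) = -7*F
a(-5)*242 = -7*(-5)*242 = 35*242 = 8470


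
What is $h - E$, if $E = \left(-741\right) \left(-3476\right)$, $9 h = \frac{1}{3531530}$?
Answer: $- \frac{81865964929319}{31783770} \approx -2.5757 \cdot 10^{6}$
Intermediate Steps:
$h = \frac{1}{31783770}$ ($h = \frac{1}{9 \cdot 3531530} = \frac{1}{9} \cdot \frac{1}{3531530} = \frac{1}{31783770} \approx 3.1463 \cdot 10^{-8}$)
$E = 2575716$
$h - E = \frac{1}{31783770} - 2575716 = - \frac{81865964929319}{31783770}$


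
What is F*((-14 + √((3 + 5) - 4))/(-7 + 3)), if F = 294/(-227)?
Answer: -882/227 ≈ -3.8855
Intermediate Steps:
F = -294/227 (F = 294*(-1/227) = -294/227 ≈ -1.2952)
F*((-14 + √((3 + 5) - 4))/(-7 + 3)) = -294*(-14 + √((3 + 5) - 4))/(227*(-7 + 3)) = -294*(-14 + √(8 - 4))/(227*(-4)) = -294*(-14 + √4)*(-1)/(227*4) = -294*(-14 + 2)*(-1)/(227*4) = -(-3528)*(-1)/(227*4) = -294/227*3 = -882/227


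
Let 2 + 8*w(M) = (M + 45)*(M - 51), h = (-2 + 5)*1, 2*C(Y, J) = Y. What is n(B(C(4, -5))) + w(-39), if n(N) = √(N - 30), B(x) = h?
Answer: -271/4 + 3*I*√3 ≈ -67.75 + 5.1962*I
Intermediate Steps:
C(Y, J) = Y/2
h = 3 (h = 3*1 = 3)
w(M) = -¼ + (-51 + M)*(45 + M)/8 (w(M) = -¼ + ((M + 45)*(M - 51))/8 = -¼ + ((45 + M)*(-51 + M))/8 = -¼ + ((-51 + M)*(45 + M))/8 = -¼ + (-51 + M)*(45 + M)/8)
B(x) = 3
n(N) = √(-30 + N)
n(B(C(4, -5))) + w(-39) = √(-30 + 3) + (-2297/8 - ¾*(-39) + (⅛)*(-39)²) = √(-27) + (-2297/8 + 117/4 + (⅛)*1521) = 3*I*√3 + (-2297/8 + 117/4 + 1521/8) = 3*I*√3 - 271/4 = -271/4 + 3*I*√3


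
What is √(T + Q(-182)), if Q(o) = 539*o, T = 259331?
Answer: √161233 ≈ 401.54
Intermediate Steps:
√(T + Q(-182)) = √(259331 + 539*(-182)) = √(259331 - 98098) = √161233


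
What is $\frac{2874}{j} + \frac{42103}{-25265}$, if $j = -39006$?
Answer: $- \frac{285813538}{164247765} \approx -1.7401$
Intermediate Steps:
$\frac{2874}{j} + \frac{42103}{-25265} = \frac{2874}{-39006} + \frac{42103}{-25265} = 2874 \left(- \frac{1}{39006}\right) + 42103 \left(- \frac{1}{25265}\right) = - \frac{479}{6501} - \frac{42103}{25265} = - \frac{285813538}{164247765}$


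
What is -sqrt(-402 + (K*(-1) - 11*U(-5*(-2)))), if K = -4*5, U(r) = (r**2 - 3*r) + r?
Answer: -I*sqrt(1262) ≈ -35.525*I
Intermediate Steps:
U(r) = r**2 - 2*r
K = -20
-sqrt(-402 + (K*(-1) - 11*U(-5*(-2)))) = -sqrt(-402 + (-20*(-1) - 11*(-5*(-2))*(-2 - 5*(-2)))) = -sqrt(-402 + (20 - 110*(-2 + 10))) = -sqrt(-402 + (20 - 110*8)) = -sqrt(-402 + (20 - 11*80)) = -sqrt(-402 + (20 - 880)) = -sqrt(-402 - 860) = -sqrt(-1262) = -I*sqrt(1262)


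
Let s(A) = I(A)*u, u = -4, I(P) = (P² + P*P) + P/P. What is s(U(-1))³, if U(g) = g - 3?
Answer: -2299968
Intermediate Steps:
U(g) = -3 + g
I(P) = 1 + 2*P² (I(P) = (P² + P²) + 1 = 2*P² + 1 = 1 + 2*P²)
s(A) = -4 - 8*A² (s(A) = (1 + 2*A²)*(-4) = -4 - 8*A²)
s(U(-1))³ = (-4 - 8*(-3 - 1)²)³ = (-4 - 8*(-4)²)³ = (-4 - 8*16)³ = (-4 - 128)³ = (-132)³ = -2299968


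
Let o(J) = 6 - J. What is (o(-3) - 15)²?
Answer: 36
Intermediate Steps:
(o(-3) - 15)² = ((6 - 1*(-3)) - 15)² = ((6 + 3) - 15)² = (9 - 15)² = (-6)² = 36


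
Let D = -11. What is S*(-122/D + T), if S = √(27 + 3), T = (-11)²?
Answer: 1453*√30/11 ≈ 723.49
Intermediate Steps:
T = 121
S = √30 ≈ 5.4772
S*(-122/D + T) = √30*(-122/(-11) + 121) = √30*(-122*(-1/11) + 121) = √30*(122/11 + 121) = √30*(1453/11) = 1453*√30/11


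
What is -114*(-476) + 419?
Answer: 54683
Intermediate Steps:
-114*(-476) + 419 = 54264 + 419 = 54683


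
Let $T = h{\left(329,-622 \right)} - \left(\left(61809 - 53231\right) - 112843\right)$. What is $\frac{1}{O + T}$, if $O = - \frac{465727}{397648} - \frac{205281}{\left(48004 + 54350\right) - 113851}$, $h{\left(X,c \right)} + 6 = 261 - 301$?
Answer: $\frac{4571759056}{476540432173033} \approx 9.5936 \cdot 10^{-6}$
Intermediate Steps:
$h{\left(X,c \right)} = -46$ ($h{\left(X,c \right)} = -6 + \left(261 - 301\right) = -6 - 40 = -46$)
$O = \frac{76275115769}{4571759056}$ ($O = \left(-465727\right) \frac{1}{397648} - \frac{205281}{102354 - 113851} = - \frac{465727}{397648} - \frac{205281}{-11497} = - \frac{465727}{397648} - - \frac{205281}{11497} = - \frac{465727}{397648} + \frac{205281}{11497} = \frac{76275115769}{4571759056} \approx 16.684$)
$T = 104219$ ($T = -46 - \left(\left(61809 - 53231\right) - 112843\right) = -46 - \left(8578 - 112843\right) = -46 - -104265 = -46 + 104265 = 104219$)
$\frac{1}{O + T} = \frac{1}{\frac{76275115769}{4571759056} + 104219} = \frac{1}{\frac{476540432173033}{4571759056}} = \frac{4571759056}{476540432173033}$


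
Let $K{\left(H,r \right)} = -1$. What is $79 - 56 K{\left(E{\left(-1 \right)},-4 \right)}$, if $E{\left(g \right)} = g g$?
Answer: $135$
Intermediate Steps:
$E{\left(g \right)} = g^{2}$
$79 - 56 K{\left(E{\left(-1 \right)},-4 \right)} = 79 - -56 = 79 + 56 = 135$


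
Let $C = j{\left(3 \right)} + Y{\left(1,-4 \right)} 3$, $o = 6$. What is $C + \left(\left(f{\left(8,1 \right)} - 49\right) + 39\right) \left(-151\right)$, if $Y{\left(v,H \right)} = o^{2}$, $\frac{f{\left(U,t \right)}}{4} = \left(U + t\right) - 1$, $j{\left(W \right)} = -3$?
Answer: $-3217$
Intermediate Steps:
$f{\left(U,t \right)} = -4 + 4 U + 4 t$ ($f{\left(U,t \right)} = 4 \left(\left(U + t\right) - 1\right) = 4 \left(-1 + U + t\right) = -4 + 4 U + 4 t$)
$Y{\left(v,H \right)} = 36$ ($Y{\left(v,H \right)} = 6^{2} = 36$)
$C = 105$ ($C = -3 + 36 \cdot 3 = -3 + 108 = 105$)
$C + \left(\left(f{\left(8,1 \right)} - 49\right) + 39\right) \left(-151\right) = 105 + \left(\left(\left(-4 + 4 \cdot 8 + 4 \cdot 1\right) - 49\right) + 39\right) \left(-151\right) = 105 + \left(\left(\left(-4 + 32 + 4\right) - 49\right) + 39\right) \left(-151\right) = 105 + \left(\left(32 - 49\right) + 39\right) \left(-151\right) = 105 + \left(-17 + 39\right) \left(-151\right) = 105 + 22 \left(-151\right) = 105 - 3322 = -3217$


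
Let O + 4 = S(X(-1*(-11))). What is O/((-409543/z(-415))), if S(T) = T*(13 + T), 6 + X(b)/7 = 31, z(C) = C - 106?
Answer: 17138816/409543 ≈ 41.849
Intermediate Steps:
z(C) = -106 + C
X(b) = 175 (X(b) = -42 + 7*31 = -42 + 217 = 175)
O = 32896 (O = -4 + 175*(13 + 175) = -4 + 175*188 = -4 + 32900 = 32896)
O/((-409543/z(-415))) = 32896/((-409543/(-106 - 415))) = 32896/((-409543/(-521))) = 32896/((-409543*(-1/521))) = 32896/(409543/521) = 32896*(521/409543) = 17138816/409543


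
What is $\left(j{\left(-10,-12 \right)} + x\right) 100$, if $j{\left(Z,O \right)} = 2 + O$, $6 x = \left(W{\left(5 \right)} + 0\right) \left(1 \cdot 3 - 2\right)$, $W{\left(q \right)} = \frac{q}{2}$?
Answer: $- \frac{2875}{3} \approx -958.33$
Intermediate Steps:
$W{\left(q \right)} = \frac{q}{2}$ ($W{\left(q \right)} = q \frac{1}{2} = \frac{q}{2}$)
$x = \frac{5}{12}$ ($x = \frac{\left(\frac{1}{2} \cdot 5 + 0\right) \left(1 \cdot 3 - 2\right)}{6} = \frac{\left(\frac{5}{2} + 0\right) \left(3 - 2\right)}{6} = \frac{\frac{5}{2} \cdot 1}{6} = \frac{1}{6} \cdot \frac{5}{2} = \frac{5}{12} \approx 0.41667$)
$\left(j{\left(-10,-12 \right)} + x\right) 100 = \left(\left(2 - 12\right) + \frac{5}{12}\right) 100 = \left(-10 + \frac{5}{12}\right) 100 = \left(- \frac{115}{12}\right) 100 = - \frac{2875}{3}$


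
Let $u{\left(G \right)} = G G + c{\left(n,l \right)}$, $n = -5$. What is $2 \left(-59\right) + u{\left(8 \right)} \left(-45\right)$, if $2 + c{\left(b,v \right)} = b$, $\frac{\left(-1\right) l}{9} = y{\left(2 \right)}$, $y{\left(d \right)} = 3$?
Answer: $-2683$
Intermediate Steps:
$l = -27$ ($l = \left(-9\right) 3 = -27$)
$c{\left(b,v \right)} = -2 + b$
$u{\left(G \right)} = -7 + G^{2}$ ($u{\left(G \right)} = G G - 7 = G^{2} - 7 = -7 + G^{2}$)
$2 \left(-59\right) + u{\left(8 \right)} \left(-45\right) = 2 \left(-59\right) + \left(-7 + 8^{2}\right) \left(-45\right) = -118 + \left(-7 + 64\right) \left(-45\right) = -118 + 57 \left(-45\right) = -118 - 2565 = -2683$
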